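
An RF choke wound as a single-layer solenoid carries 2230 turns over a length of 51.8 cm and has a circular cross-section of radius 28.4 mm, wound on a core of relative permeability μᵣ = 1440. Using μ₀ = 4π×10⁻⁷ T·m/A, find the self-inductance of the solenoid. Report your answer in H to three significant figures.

L ≈ 44.0 H

A = πr² = π(2.840×10^-2 m)² = 2.534×10^-3 m².
For a long solenoid, L = μ₀μᵣN²A/ℓ.
L = (4π×10⁻⁷)(1440)(2230)²(2.534×10^-3)/(0.518 m) = 44.02 H.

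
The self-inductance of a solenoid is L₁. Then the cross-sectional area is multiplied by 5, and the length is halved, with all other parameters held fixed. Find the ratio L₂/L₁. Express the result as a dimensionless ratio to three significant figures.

For a solenoid, L ∝ μᵣN²A/ℓ.
L₂/L₁ = (5) × (0.5)^-1 = 10.0.

L₂/L₁ = 10.0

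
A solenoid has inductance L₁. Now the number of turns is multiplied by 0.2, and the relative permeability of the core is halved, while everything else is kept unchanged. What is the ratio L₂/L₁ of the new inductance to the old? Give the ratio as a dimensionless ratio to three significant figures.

For a solenoid, L ∝ μᵣN²A/ℓ.
L₂/L₁ = (0.2)^2 × (0.5) = 0.0200.

L₂/L₁ = 0.0200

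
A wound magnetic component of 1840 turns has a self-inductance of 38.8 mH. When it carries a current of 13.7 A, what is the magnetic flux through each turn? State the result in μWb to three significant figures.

From L = NΦ_B/I, the flux per turn is Φ_B = LI/N.
Φ_B = (3.880×10^-2 H)(13.7 A)/1840 = 2.889×10^-4 Wb.

Φ_B ≈ 289 μWb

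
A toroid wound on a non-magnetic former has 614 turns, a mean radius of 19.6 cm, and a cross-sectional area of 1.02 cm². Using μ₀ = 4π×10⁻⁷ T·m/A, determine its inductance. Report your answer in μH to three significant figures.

For a thin toroid, L = μ₀N²A/(2πR).
L = (4π×10⁻⁷)(614)²(1.020×10^-4) / (2π×0.196 m) = 3.924×10^-5 H.

L ≈ 39.2 μH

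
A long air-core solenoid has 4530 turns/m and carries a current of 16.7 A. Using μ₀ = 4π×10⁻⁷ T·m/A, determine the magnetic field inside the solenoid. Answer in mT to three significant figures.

Inside a long solenoid, B = μ₀nI.
B = (4π×10⁻⁷)(4.530×10^3 m⁻¹)(16.7 A) = 9.507×10^-2 T.

B ≈ 95.1 mT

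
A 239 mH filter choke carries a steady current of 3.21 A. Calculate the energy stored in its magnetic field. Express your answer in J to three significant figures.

U ≈ 1.23 J

Stored magnetic energy: U = ½LI².
U = ½(0.239 H)(3.21 A)² = 1.231 J.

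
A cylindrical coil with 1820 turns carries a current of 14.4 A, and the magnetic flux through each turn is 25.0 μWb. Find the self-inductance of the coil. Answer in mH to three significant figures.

L ≈ 3.16 mH

Self-inductance is defined by L = NΦ_B/I (flux linkage over current).
L = (1820)(2.500×10^-5 Wb)/(14.4 A) = 3.160×10^-3 H.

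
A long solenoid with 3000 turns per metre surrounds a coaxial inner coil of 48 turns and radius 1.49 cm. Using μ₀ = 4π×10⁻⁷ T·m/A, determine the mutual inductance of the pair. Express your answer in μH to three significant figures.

M ≈ 126 μH

The outer solenoid produces a uniform field B₁ = μ₀n₁I₁ across the inner coil,
so the flux linkage is N₂Φ = N₂B₁A₂ = μ₀n₁N₂A₂·I₁, giving M = μ₀n₁N₂A₂.
A₂ = πr² = π(1.490×10^-2 m)² = 6.9746×10^-4 m².
M = (4π×10⁻⁷)(3000)(48)(6.9746×10^-4) = 1.262×10^-4 H.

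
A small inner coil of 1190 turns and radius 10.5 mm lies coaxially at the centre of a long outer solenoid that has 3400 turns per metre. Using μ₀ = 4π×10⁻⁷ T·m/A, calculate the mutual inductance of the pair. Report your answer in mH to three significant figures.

The outer solenoid produces a uniform field B₁ = μ₀n₁I₁ across the inner coil,
so the flux linkage is N₂Φ = N₂B₁A₂ = μ₀n₁N₂A₂·I₁, giving M = μ₀n₁N₂A₂.
A₂ = πr² = π(1.050×10^-2 m)² = 3.464×10^-4 m².
M = (4π×10⁻⁷)(3400)(1190)(3.464×10^-4) = 1.761×10^-3 H.

M ≈ 1.76 mH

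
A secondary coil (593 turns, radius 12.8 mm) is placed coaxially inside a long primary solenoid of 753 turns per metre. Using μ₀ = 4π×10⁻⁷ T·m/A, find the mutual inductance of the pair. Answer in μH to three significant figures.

M ≈ 289 μH

The outer solenoid produces a uniform field B₁ = μ₀n₁I₁ across the inner coil,
so the flux linkage is N₂Φ = N₂B₁A₂ = μ₀n₁N₂A₂·I₁, giving M = μ₀n₁N₂A₂.
A₂ = πr² = π(1.280×10^-2 m)² = 5.147×10^-4 m².
M = (4π×10⁻⁷)(753)(593)(5.147×10^-4) = 2.888×10^-4 H.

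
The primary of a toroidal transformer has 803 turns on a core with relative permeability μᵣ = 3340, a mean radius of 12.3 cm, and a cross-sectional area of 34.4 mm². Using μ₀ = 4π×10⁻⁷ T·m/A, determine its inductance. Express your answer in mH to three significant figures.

For a thin toroid, L = μ₀μᵣN²A/(2πR).
L = (4π×10⁻⁷)(3340)(803)²(3.440×10^-5) / (2π×0.123 m) = 0.12046 H.

L ≈ 120 mH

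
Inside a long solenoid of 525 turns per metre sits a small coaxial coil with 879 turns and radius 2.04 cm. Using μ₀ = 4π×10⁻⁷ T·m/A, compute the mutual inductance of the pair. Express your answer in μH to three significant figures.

M ≈ 758 μH

The outer solenoid produces a uniform field B₁ = μ₀n₁I₁ across the inner coil,
so the flux linkage is N₂Φ = N₂B₁A₂ = μ₀n₁N₂A₂·I₁, giving M = μ₀n₁N₂A₂.
A₂ = πr² = π(2.040×10^-2 m)² = 1.307×10^-3 m².
M = (4π×10⁻⁷)(525)(879)(1.307×10^-3) = 7.582×10^-4 H.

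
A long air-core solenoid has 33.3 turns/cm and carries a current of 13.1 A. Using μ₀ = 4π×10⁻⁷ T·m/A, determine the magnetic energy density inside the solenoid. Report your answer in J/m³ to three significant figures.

B = μ₀nI = (4π×10⁻⁷)(3.330×10^3)(13.1) = 5.482×10^-2 T.
u = B²/(2μ₀) = (5.482×10^-2)²/(2×4π×10⁻⁷) = 1.196×10^3 J/m³.

u ≈ 1200 J/m³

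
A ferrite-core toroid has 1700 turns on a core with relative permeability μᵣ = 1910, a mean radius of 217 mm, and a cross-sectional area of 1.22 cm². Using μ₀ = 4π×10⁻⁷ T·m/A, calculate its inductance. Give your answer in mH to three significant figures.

L ≈ 621 mH

For a thin toroid, L = μ₀μᵣN²A/(2πR).
L = (4π×10⁻⁷)(1910)(1700)²(1.220×10^-4) / (2π×0.217 m) = 0.6207 H.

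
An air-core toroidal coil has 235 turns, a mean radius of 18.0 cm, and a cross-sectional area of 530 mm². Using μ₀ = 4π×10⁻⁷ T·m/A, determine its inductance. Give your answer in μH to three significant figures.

For a thin toroid, L = μ₀N²A/(2πR).
L = (4π×10⁻⁷)(235)²(5.300×10^-4) / (2π×0.18 m) = 3.252×10^-5 H.

L ≈ 32.5 μH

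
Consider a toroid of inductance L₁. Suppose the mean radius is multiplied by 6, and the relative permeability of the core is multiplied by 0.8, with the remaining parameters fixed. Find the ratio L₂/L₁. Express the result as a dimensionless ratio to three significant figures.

L₂/L₁ = 0.133

For a toroid, L ∝ μᵣN²A/R.
L₂/L₁ = (6)^-1 × (0.8) = 0.133.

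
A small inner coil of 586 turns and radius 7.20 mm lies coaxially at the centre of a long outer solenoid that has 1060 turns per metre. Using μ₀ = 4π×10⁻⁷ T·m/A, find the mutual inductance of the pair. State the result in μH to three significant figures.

M ≈ 127 μH

The outer solenoid produces a uniform field B₁ = μ₀n₁I₁ across the inner coil,
so the flux linkage is N₂Φ = N₂B₁A₂ = μ₀n₁N₂A₂·I₁, giving M = μ₀n₁N₂A₂.
A₂ = πr² = π(7.200×10^-3 m)² = 1.629×10^-4 m².
M = (4π×10⁻⁷)(1060)(586)(1.629×10^-4) = 1.271×10^-4 H.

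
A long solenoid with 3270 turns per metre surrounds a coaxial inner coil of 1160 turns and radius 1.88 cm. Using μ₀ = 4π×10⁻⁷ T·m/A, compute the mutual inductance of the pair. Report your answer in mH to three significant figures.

The outer solenoid produces a uniform field B₁ = μ₀n₁I₁ across the inner coil,
so the flux linkage is N₂Φ = N₂B₁A₂ = μ₀n₁N₂A₂·I₁, giving M = μ₀n₁N₂A₂.
A₂ = πr² = π(1.880×10^-2 m)² = 1.110×10^-3 m².
M = (4π×10⁻⁷)(3270)(1160)(1.110×10^-3) = 5.293×10^-3 H.

M ≈ 5.29 mH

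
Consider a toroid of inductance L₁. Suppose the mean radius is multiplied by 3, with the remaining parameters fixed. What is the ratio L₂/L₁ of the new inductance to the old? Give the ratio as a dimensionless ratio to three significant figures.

L₂/L₁ = 0.333

For a toroid, L ∝ μᵣN²A/R.
L₂/L₁ = (3)^-1 = 0.333.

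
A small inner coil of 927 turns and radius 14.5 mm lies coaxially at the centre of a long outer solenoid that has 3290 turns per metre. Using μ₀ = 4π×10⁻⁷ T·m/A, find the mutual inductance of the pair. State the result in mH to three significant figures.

The outer solenoid produces a uniform field B₁ = μ₀n₁I₁ across the inner coil,
so the flux linkage is N₂Φ = N₂B₁A₂ = μ₀n₁N₂A₂·I₁, giving M = μ₀n₁N₂A₂.
A₂ = πr² = π(1.450×10^-2 m)² = 6.605×10^-4 m².
M = (4π×10⁻⁷)(3290)(927)(6.605×10^-4) = 2.531×10^-3 H.

M ≈ 2.53 mH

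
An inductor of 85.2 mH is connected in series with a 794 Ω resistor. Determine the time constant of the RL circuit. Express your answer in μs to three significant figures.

τ = L/R = (8.520×10^-2 H)/(794 Ω) = 1.073×10^-4 s.

τ ≈ 107 μs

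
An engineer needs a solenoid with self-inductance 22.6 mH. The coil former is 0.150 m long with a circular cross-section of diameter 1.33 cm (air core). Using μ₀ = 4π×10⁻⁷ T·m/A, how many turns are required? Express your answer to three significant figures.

A = π(d/2)² = π(6.650×10^-3 m)² = 1.389×10^-4 m².
From L = μ₀N²A/ℓ, N = √(Lℓ / (μ₀A)).
N = √[(2.260×10^-2)(0.15) / ((4π×10⁻⁷)×1.389×10^-4)] = √(1.942×10^7) ≈ 4406.5.

N ≈ 4410 turns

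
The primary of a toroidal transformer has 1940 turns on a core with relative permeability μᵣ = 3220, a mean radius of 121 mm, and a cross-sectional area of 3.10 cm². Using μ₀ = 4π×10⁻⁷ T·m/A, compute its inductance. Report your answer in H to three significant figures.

L ≈ 6.21 H

For a thin toroid, L = μ₀μᵣN²A/(2πR).
L = (4π×10⁻⁷)(3220)(1940)²(3.100×10^-4) / (2π×0.121 m) = 6.21 H.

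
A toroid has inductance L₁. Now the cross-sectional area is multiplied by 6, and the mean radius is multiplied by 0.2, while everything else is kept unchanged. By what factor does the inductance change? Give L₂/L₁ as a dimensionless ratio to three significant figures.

For a toroid, L ∝ μᵣN²A/R.
L₂/L₁ = (6) × (0.2)^-1 = 30.0.

L₂/L₁ = 30.0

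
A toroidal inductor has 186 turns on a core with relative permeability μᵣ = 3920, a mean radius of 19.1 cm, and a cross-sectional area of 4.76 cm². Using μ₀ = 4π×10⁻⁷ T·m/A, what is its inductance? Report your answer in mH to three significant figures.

For a thin toroid, L = μ₀μᵣN²A/(2πR).
L = (4π×10⁻⁷)(3920)(186)²(4.760×10^-4) / (2π×0.191 m) = 6.760×10^-2 H.

L ≈ 67.6 mH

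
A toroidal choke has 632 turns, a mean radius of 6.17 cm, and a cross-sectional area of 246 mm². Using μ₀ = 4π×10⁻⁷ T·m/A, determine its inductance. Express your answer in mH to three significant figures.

L ≈ 0.319 mH

For a thin toroid, L = μ₀N²A/(2πR).
L = (4π×10⁻⁷)(632)²(2.460×10^-4) / (2π×6.170×10^-2 m) = 3.185×10^-4 H.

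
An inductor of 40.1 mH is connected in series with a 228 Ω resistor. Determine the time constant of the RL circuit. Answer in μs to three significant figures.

τ ≈ 176 μs

τ = L/R = (4.010×10^-2 H)/(228 Ω) = 1.759×10^-4 s.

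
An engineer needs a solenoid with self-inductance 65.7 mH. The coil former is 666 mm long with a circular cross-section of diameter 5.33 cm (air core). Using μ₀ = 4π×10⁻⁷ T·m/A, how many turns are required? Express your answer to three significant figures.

N ≈ 3950 turns

A = π(d/2)² = π(2.665×10^-2 m)² = 2.231×10^-3 m².
From L = μ₀N²A/ℓ, N = √(Lℓ / (μ₀A)).
N = √[(6.570×10^-2)(0.666) / ((4π×10⁻⁷)×2.231×10^-3)] = √(1.561×10^7) ≈ 3950.4.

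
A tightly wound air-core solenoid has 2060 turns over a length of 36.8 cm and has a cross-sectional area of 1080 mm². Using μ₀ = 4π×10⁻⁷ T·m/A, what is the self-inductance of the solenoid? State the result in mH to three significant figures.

A = 1080 mm² = 1.080×10^-3 m².
For a long solenoid, L = μ₀N²A/ℓ.
L = (4π×10⁻⁷)(2060)²(1.080×10^-3)/(0.368 m) = 1.565×10^-2 H.

L ≈ 15.7 mH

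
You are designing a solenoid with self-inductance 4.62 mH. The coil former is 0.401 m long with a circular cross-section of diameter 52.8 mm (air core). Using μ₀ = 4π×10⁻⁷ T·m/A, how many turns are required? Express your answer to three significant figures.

A = π(d/2)² = π(2.640×10^-2 m)² = 2.190×10^-3 m².
From L = μ₀N²A/ℓ, N = √(Lℓ / (μ₀A)).
N = √[(4.620×10^-3)(0.401) / ((4π×10⁻⁷)×2.190×10^-3)] = √(6.733×10^5) ≈ 820.6.

N ≈ 821 turns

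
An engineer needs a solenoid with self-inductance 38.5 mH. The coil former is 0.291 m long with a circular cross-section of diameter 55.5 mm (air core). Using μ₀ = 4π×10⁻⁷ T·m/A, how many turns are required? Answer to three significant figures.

N ≈ 1920 turns

A = π(d/2)² = π(2.775×10^-2 m)² = 2.419×10^-3 m².
From L = μ₀N²A/ℓ, N = √(Lℓ / (μ₀A)).
N = √[(3.850×10^-2)(0.291) / ((4π×10⁻⁷)×2.419×10^-3)] = √(3.685×10^6) ≈ 1919.7.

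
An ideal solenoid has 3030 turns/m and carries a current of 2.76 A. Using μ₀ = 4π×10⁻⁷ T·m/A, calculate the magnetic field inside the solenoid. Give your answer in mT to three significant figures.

Inside a long solenoid, B = μ₀nI.
B = (4π×10⁻⁷)(3.030×10^3 m⁻¹)(2.76 A) = 1.051×10^-2 T.

B ≈ 10.5 mT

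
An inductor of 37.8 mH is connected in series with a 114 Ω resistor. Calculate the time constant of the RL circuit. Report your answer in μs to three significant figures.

τ ≈ 332 μs

τ = L/R = (3.780×10^-2 H)/(114 Ω) = 3.316×10^-4 s.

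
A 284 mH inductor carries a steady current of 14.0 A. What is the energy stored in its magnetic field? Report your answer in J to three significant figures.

Stored magnetic energy: U = ½LI².
U = ½(0.284 H)(14.0 A)² = 27.83 J.

U ≈ 27.8 J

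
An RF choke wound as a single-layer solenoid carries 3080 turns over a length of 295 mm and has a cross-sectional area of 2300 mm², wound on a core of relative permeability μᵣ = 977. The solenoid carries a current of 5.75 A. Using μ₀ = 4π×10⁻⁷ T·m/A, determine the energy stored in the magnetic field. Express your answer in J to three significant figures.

U ≈ 1500 J

A = 2300 mm² = 2.300×10^-3 m².
L = μ₀μᵣN²A/ℓ = (4π×10⁻⁷)(977)(3080)²(2.300×10^-3)/(0.295) = 90.81 H.
U = ½LI² = ½(90.81)(5.75)² = 1.501×10^3 J.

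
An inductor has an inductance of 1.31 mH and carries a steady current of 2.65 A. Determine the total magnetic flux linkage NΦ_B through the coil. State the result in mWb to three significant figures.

From L = NΦ_B/I, the flux linkage is NΦ_B = LI.
NΦ_B = (1.310×10^-3 H)(2.65 A) = 3.471×10^-3 Wb.

NΦ_B ≈ 3.47 mWb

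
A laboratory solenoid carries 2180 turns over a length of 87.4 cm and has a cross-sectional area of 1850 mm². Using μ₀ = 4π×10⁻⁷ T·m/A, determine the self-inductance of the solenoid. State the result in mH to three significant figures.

A = 1850 mm² = 1.850×10^-3 m².
For a long solenoid, L = μ₀N²A/ℓ.
L = (4π×10⁻⁷)(2180)²(1.850×10^-3)/(0.874 m) = 1.264×10^-2 H.

L ≈ 12.6 mH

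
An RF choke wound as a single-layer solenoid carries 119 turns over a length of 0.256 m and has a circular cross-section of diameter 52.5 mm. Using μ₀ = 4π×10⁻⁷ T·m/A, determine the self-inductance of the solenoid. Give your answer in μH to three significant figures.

L ≈ 150 μH

A = π(d/2)² = π(2.625×10^-2 m)² = 2.1648×10^-3 m².
For a long solenoid, L = μ₀N²A/ℓ.
L = (4π×10⁻⁷)(119)²(2.1648×10^-3)/(0.256 m) = 1.5048×10^-4 H.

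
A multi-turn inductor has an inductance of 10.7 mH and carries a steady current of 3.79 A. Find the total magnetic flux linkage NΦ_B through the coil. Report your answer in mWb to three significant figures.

NΦ_B ≈ 40.6 mWb

From L = NΦ_B/I, the flux linkage is NΦ_B = LI.
NΦ_B = (1.070×10^-2 H)(3.79 A) = 4.055×10^-2 Wb.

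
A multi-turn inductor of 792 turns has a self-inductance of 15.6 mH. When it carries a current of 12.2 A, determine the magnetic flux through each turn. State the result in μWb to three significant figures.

Φ_B ≈ 240 μWb

From L = NΦ_B/I, the flux per turn is Φ_B = LI/N.
Φ_B = (1.560×10^-2 H)(12.2 A)/792 = 2.403×10^-4 Wb.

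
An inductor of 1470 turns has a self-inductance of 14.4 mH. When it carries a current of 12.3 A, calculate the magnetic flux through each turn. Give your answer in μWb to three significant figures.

Φ_B ≈ 120 μWb

From L = NΦ_B/I, the flux per turn is Φ_B = LI/N.
Φ_B = (1.440×10^-2 H)(12.3 A)/1470 = 1.2049×10^-4 Wb.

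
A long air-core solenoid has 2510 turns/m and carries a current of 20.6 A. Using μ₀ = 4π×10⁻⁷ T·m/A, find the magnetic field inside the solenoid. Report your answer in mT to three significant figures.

Inside a long solenoid, B = μ₀nI.
B = (4π×10⁻⁷)(2.510×10^3 m⁻¹)(20.6 A) = 6.498×10^-2 T.

B ≈ 65.0 mT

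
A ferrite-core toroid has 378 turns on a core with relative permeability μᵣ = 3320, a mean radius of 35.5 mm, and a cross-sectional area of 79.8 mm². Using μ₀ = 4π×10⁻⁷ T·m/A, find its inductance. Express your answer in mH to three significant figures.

L ≈ 213 mH

For a thin toroid, L = μ₀μᵣN²A/(2πR).
L = (4π×10⁻⁷)(3320)(378)²(7.980×10^-5) / (2π×3.550×10^-2 m) = 0.2133 H.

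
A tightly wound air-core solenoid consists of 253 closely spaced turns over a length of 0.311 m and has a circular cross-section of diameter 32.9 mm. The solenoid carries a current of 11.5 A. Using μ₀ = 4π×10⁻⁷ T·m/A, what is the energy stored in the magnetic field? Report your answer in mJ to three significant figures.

U ≈ 14.5 mJ

A = π(d/2)² = π(1.645×10^-2 m)² = 8.501×10^-4 m².
L = μ₀N²A/ℓ = (4π×10⁻⁷)(253)²(8.501×10^-4)/(0.311) = 2.199×10^-4 H.
U = ½LI² = ½(2.199×10^-4)(11.5)² = 1.454×10^-2 J.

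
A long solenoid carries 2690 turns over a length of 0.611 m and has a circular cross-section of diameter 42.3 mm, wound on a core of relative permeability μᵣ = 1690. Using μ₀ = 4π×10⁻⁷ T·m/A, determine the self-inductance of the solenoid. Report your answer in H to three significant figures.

L ≈ 35.3 H

A = π(d/2)² = π(2.115×10^-2 m)² = 1.405×10^-3 m².
For a long solenoid, L = μ₀μᵣN²A/ℓ.
L = (4π×10⁻⁷)(1690)(2690)²(1.405×10^-3)/(0.611 m) = 35.345 H.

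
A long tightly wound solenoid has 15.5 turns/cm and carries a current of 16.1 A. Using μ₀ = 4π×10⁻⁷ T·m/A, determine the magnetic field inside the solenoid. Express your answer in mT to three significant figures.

Inside a long solenoid, B = μ₀nI.
B = (4π×10⁻⁷)(1.550×10^3 m⁻¹)(16.1 A) = 3.136×10^-2 T.

B ≈ 31.4 mT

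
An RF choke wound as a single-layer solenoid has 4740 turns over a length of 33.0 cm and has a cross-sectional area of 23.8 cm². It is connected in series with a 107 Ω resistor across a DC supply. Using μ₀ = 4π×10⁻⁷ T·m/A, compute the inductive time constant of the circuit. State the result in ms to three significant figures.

τ ≈ 1.90 ms

A = 23.8 cm² = 2.380×10^-3 m².
L = μ₀N²A/ℓ = (4π×10⁻⁷)(4740)²(2.380×10^-3)/(0.33) = 0.2036 H.
τ = L/R = (0.2036)/(107) = 1.903×10^-3 s.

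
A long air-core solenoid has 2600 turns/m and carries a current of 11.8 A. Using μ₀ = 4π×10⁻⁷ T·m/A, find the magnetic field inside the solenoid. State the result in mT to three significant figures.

Inside a long solenoid, B = μ₀nI.
B = (4π×10⁻⁷)(2.600×10^3 m⁻¹)(11.8 A) = 3.855×10^-2 T.

B ≈ 38.6 mT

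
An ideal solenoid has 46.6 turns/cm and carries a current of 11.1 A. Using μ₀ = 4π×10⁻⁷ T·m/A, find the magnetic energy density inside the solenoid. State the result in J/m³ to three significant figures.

B = μ₀nI = (4π×10⁻⁷)(4.660×10^3)(11.1) = 6.500×10^-2 T.
u = B²/(2μ₀) = (6.500×10^-2)²/(2×4π×10⁻⁷) = 1.681×10^3 J/m³.

u ≈ 1680 J/m³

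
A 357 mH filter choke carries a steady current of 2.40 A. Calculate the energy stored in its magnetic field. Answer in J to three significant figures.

U ≈ 1.03 J

Stored magnetic energy: U = ½LI².
U = ½(0.357 H)(2.40 A)² = 1.028 J.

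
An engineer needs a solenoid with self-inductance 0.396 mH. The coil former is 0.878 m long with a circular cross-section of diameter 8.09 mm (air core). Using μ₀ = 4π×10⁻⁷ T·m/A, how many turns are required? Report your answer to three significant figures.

A = π(d/2)² = π(4.045×10^-3 m)² = 5.140×10^-5 m².
From L = μ₀N²A/ℓ, N = √(Lℓ / (μ₀A)).
N = √[(3.960×10^-4)(0.878) / ((4π×10⁻⁷)×5.140×10^-5)] = √(5.383×10^6) ≈ 2320.0.

N ≈ 2320 turns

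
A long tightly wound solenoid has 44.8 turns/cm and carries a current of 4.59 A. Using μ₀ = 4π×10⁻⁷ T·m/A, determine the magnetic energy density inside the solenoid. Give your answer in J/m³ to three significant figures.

B = μ₀nI = (4π×10⁻⁷)(4.480×10^3)(4.59) = 2.584×10^-2 T.
u = B²/(2μ₀) = (2.584×10^-2)²/(2×4π×10⁻⁷) = 265.7 J/m³.

u ≈ 266 J/m³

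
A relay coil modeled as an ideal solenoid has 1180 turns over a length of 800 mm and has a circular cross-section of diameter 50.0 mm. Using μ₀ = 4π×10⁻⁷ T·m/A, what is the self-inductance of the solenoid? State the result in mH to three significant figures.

L ≈ 4.29 mH

A = π(d/2)² = π(2.500×10^-2 m)² = 1.963×10^-3 m².
For a long solenoid, L = μ₀N²A/ℓ.
L = (4π×10⁻⁷)(1180)²(1.963×10^-3)/(0.8 m) = 4.2945×10^-3 H.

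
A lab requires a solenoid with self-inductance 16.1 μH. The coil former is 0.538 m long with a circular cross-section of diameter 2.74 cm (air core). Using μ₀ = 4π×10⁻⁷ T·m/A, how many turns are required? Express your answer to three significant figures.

A = π(d/2)² = π(1.370×10^-2 m)² = 5.896×10^-4 m².
From L = μ₀N²A/ℓ, N = √(Lℓ / (μ₀A)).
N = √[(1.610×10^-5)(0.538) / ((4π×10⁻⁷)×5.896×10^-4)] = √(1.169×10^4) ≈ 108.1.

N ≈ 108 turns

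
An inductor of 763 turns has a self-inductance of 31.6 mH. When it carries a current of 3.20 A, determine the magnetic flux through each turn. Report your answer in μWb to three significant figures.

From L = NΦ_B/I, the flux per turn is Φ_B = LI/N.
Φ_B = (3.160×10^-2 H)(3.20 A)/763 = 1.325×10^-4 Wb.

Φ_B ≈ 133 μWb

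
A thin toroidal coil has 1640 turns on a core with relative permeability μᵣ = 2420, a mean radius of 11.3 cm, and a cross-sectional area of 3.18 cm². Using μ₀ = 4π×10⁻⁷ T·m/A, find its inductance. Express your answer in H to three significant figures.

L ≈ 3.66 H

For a thin toroid, L = μ₀μᵣN²A/(2πR).
L = (4π×10⁻⁷)(2420)(1640)²(3.180×10^-4) / (2π×0.113 m) = 3.663 H.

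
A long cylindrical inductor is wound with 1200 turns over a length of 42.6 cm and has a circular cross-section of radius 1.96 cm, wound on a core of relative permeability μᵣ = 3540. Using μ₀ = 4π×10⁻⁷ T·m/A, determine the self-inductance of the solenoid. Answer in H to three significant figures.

A = πr² = π(1.960×10^-2 m)² = 1.207×10^-3 m².
For a long solenoid, L = μ₀μᵣN²A/ℓ.
L = (4π×10⁻⁷)(3540)(1200)²(1.207×10^-3)/(0.426 m) = 18.148 H.

L ≈ 18.1 H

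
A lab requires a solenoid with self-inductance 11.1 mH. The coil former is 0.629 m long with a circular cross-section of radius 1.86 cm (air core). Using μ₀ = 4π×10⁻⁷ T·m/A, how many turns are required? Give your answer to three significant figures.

A = πr² = π(1.860×10^-2 m)² = 1.087×10^-3 m².
From L = μ₀N²A/ℓ, N = √(Lℓ / (μ₀A)).
N = √[(1.110×10^-2)(0.629) / ((4π×10⁻⁷)×1.087×10^-3)] = √(5.112×10^6) ≈ 2261.0.

N ≈ 2260 turns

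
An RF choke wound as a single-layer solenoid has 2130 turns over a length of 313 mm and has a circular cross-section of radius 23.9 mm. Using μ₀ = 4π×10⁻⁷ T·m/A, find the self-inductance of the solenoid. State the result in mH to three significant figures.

A = πr² = π(2.390×10^-2 m)² = 1.7945×10^-3 m².
For a long solenoid, L = μ₀N²A/ℓ.
L = (4π×10⁻⁷)(2130)²(1.7945×10^-3)/(0.313 m) = 3.269×10^-2 H.

L ≈ 32.7 mH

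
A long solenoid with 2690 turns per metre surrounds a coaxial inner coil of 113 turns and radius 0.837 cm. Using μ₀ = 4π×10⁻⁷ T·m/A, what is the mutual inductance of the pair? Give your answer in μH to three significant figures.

The outer solenoid produces a uniform field B₁ = μ₀n₁I₁ across the inner coil,
so the flux linkage is N₂Φ = N₂B₁A₂ = μ₀n₁N₂A₂·I₁, giving M = μ₀n₁N₂A₂.
A₂ = πr² = π(8.370×10^-3 m)² = 2.201×10^-4 m².
M = (4π×10⁻⁷)(2690)(113)(2.201×10^-4) = 8.407×10^-5 H.

M ≈ 84.1 μH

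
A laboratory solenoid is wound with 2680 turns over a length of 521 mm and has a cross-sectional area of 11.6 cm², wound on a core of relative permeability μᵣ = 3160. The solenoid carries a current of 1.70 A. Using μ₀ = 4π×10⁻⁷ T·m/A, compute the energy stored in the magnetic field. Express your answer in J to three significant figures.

A = 11.6 cm² = 1.160×10^-3 m².
L = μ₀μᵣN²A/ℓ = (4π×10⁻⁷)(3160)(2680)²(1.160×10^-3)/(0.521) = 63.5 H.
U = ½LI² = ½(63.5)(1.70)² = 91.76 J.

U ≈ 91.8 J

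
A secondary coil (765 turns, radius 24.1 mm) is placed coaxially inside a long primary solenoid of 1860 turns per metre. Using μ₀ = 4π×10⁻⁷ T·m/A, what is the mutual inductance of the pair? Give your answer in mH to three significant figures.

The outer solenoid produces a uniform field B₁ = μ₀n₁I₁ across the inner coil,
so the flux linkage is N₂Φ = N₂B₁A₂ = μ₀n₁N₂A₂·I₁, giving M = μ₀n₁N₂A₂.
A₂ = πr² = π(2.410×10^-2 m)² = 1.8247×10^-3 m².
M = (4π×10⁻⁷)(1860)(765)(1.8247×10^-3) = 3.263×10^-3 H.

M ≈ 3.26 mH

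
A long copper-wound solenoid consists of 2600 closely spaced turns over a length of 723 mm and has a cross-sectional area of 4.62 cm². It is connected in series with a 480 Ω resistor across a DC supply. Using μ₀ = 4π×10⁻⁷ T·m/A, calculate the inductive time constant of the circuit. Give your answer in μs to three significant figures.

τ ≈ 11.3 μs

A = 4.62 cm² = 4.620×10^-4 m².
L = μ₀N²A/ℓ = (4π×10⁻⁷)(2600)²(4.620×10^-4)/(0.723) = 5.428×10^-3 H.
τ = L/R = (5.428×10^-3)/(480) = 1.131×10^-5 s.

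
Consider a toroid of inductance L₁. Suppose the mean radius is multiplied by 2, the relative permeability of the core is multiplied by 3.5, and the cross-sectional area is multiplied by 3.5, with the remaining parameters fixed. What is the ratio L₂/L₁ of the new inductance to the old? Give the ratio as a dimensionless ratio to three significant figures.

For a toroid, L ∝ μᵣN²A/R.
L₂/L₁ = (2)^-1 × (3.5) × (3.5) = 6.13.

L₂/L₁ = 6.13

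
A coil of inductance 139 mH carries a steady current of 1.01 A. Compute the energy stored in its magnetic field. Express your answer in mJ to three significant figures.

Stored magnetic energy: U = ½LI².
U = ½(0.139 H)(1.01 A)² = 7.090×10^-2 J.

U ≈ 70.9 mJ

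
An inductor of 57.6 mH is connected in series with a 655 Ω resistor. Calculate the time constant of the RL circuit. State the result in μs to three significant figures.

τ = L/R = (5.760×10^-2 H)/(655 Ω) = 8.794×10^-5 s.

τ ≈ 87.9 μs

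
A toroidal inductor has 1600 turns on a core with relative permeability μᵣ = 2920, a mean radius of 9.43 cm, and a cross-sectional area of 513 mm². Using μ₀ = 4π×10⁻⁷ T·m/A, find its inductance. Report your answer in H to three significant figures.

L ≈ 8.13 H

For a thin toroid, L = μ₀μᵣN²A/(2πR).
L = (4π×10⁻⁷)(2920)(1600)²(5.130×10^-4) / (2π×9.430×10^-2 m) = 8.133 H.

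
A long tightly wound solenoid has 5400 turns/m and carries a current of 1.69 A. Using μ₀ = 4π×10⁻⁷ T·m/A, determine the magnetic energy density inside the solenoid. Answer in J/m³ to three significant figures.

B = μ₀nI = (4π×10⁻⁷)(5.400×10^3)(1.69) = 1.147×10^-2 T.
u = B²/(2μ₀) = (1.147×10^-2)²/(2×4π×10⁻⁷) = 52.33 J/m³.

u ≈ 52.3 J/m³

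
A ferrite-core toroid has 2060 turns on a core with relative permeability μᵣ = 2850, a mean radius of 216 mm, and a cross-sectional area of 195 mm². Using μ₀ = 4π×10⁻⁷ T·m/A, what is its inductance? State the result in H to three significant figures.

For a thin toroid, L = μ₀μᵣN²A/(2πR).
L = (4π×10⁻⁷)(2850)(2060)²(1.950×10^-4) / (2π×0.216 m) = 2.184 H.

L ≈ 2.18 H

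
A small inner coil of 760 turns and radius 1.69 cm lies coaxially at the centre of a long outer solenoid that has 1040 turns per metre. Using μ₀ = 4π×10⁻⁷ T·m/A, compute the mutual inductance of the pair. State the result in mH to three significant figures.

M ≈ 0.891 mH

The outer solenoid produces a uniform field B₁ = μ₀n₁I₁ across the inner coil,
so the flux linkage is N₂Φ = N₂B₁A₂ = μ₀n₁N₂A₂·I₁, giving M = μ₀n₁N₂A₂.
A₂ = πr² = π(1.690×10^-2 m)² = 8.973×10^-4 m².
M = (4π×10⁻⁷)(1040)(760)(8.973×10^-4) = 8.912×10^-4 H.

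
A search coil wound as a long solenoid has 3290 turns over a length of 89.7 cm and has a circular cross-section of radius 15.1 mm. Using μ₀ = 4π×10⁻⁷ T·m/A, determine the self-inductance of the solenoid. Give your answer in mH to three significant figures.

L ≈ 10.9 mH

A = πr² = π(1.510×10^-2 m)² = 7.163×10^-4 m².
For a long solenoid, L = μ₀N²A/ℓ.
L = (4π×10⁻⁷)(3290)²(7.163×10^-4)/(0.897 m) = 1.086×10^-2 H.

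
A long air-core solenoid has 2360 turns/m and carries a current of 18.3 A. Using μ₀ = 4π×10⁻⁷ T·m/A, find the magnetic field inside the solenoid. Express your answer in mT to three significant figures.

Inside a long solenoid, B = μ₀nI.
B = (4π×10⁻⁷)(2.360×10^3 m⁻¹)(18.3 A) = 5.427×10^-2 T.

B ≈ 54.3 mT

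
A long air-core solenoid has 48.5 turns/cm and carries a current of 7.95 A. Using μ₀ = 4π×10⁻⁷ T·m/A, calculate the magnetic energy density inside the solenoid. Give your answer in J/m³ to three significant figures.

u ≈ 934 J/m³

B = μ₀nI = (4π×10⁻⁷)(4.850×10^3)(7.95) = 4.845×10^-2 T.
u = B²/(2μ₀) = (4.845×10^-2)²/(2×4π×10⁻⁷) = 934.1 J/m³.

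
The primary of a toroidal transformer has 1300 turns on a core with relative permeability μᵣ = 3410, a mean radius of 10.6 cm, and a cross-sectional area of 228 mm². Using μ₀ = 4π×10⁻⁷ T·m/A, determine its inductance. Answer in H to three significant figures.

For a thin toroid, L = μ₀μᵣN²A/(2πR).
L = (4π×10⁻⁷)(3410)(1300)²(2.280×10^-4) / (2π×0.106 m) = 2.479 H.

L ≈ 2.48 H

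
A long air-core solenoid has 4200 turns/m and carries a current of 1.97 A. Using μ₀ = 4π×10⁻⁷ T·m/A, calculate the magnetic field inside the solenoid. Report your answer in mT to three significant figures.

B ≈ 10.4 mT

Inside a long solenoid, B = μ₀nI.
B = (4π×10⁻⁷)(4.200×10^3 m⁻¹)(1.97 A) = 1.040×10^-2 T.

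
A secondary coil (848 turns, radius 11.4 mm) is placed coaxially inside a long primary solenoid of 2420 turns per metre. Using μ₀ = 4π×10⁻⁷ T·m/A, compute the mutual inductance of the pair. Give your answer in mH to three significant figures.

M ≈ 1.05 mH

The outer solenoid produces a uniform field B₁ = μ₀n₁I₁ across the inner coil,
so the flux linkage is N₂Φ = N₂B₁A₂ = μ₀n₁N₂A₂·I₁, giving M = μ₀n₁N₂A₂.
A₂ = πr² = π(1.140×10^-2 m)² = 4.083×10^-4 m².
M = (4π×10⁻⁷)(2420)(848)(4.083×10^-4) = 1.053×10^-3 H.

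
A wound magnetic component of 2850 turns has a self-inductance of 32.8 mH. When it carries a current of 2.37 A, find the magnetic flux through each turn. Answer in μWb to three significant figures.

Φ_B ≈ 27.3 μWb

From L = NΦ_B/I, the flux per turn is Φ_B = LI/N.
Φ_B = (3.280×10^-2 H)(2.37 A)/2850 = 2.728×10^-5 Wb.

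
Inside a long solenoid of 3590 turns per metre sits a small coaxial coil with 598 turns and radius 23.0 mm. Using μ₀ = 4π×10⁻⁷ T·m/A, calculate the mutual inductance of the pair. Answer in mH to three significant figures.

The outer solenoid produces a uniform field B₁ = μ₀n₁I₁ across the inner coil,
so the flux linkage is N₂Φ = N₂B₁A₂ = μ₀n₁N₂A₂·I₁, giving M = μ₀n₁N₂A₂.
A₂ = πr² = π(2.300×10^-2 m)² = 1.662×10^-3 m².
M = (4π×10⁻⁷)(3590)(598)(1.662×10^-3) = 4.483×10^-3 H.

M ≈ 4.48 mH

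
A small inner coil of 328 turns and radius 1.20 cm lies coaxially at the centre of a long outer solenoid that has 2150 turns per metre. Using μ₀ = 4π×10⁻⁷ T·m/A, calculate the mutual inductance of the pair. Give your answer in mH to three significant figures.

The outer solenoid produces a uniform field B₁ = μ₀n₁I₁ across the inner coil,
so the flux linkage is N₂Φ = N₂B₁A₂ = μ₀n₁N₂A₂·I₁, giving M = μ₀n₁N₂A₂.
A₂ = πr² = π(1.200×10^-2 m)² = 4.524×10^-4 m².
M = (4π×10⁻⁷)(2150)(328)(4.524×10^-4) = 4.009×10^-4 H.

M ≈ 0.401 mH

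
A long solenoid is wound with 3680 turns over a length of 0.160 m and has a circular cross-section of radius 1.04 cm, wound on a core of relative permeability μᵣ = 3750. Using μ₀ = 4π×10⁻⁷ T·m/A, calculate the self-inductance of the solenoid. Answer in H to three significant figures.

L ≈ 136 H

A = πr² = π(1.040×10^-2 m)² = 3.398×10^-4 m².
For a long solenoid, L = μ₀μᵣN²A/ℓ.
L = (4π×10⁻⁷)(3750)(3680)²(3.398×10^-4)/(0.16 m) = 135.5 H.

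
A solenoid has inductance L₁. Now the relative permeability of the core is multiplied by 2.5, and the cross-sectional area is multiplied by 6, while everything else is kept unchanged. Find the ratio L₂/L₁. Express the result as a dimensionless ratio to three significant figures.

For a solenoid, L ∝ μᵣN²A/ℓ.
L₂/L₁ = (2.5) × (6) = 15.0.

L₂/L₁ = 15.0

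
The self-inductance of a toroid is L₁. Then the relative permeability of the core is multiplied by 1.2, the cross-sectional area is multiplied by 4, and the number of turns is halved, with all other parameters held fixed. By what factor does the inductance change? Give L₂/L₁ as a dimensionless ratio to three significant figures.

For a toroid, L ∝ μᵣN²A/R.
L₂/L₁ = (1.2) × (4) × (0.5)^2 = 1.20.

L₂/L₁ = 1.20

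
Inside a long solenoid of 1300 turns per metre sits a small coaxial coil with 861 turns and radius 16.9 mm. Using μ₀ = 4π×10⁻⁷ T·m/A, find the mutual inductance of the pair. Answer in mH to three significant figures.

M ≈ 1.26 mH

The outer solenoid produces a uniform field B₁ = μ₀n₁I₁ across the inner coil,
so the flux linkage is N₂Φ = N₂B₁A₂ = μ₀n₁N₂A₂·I₁, giving M = μ₀n₁N₂A₂.
A₂ = πr² = π(1.690×10^-2 m)² = 8.973×10^-4 m².
M = (4π×10⁻⁷)(1300)(861)(8.973×10^-4) = 1.262×10^-3 H.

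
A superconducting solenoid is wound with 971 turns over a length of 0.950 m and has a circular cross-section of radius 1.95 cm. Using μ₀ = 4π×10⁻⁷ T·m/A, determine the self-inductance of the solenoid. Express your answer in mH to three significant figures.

A = πr² = π(1.950×10^-2 m)² = 1.1946×10^-3 m².
For a long solenoid, L = μ₀N²A/ℓ.
L = (4π×10⁻⁷)(971)²(1.1946×10^-3)/(0.95 m) = 1.490×10^-3 H.

L ≈ 1.49 mH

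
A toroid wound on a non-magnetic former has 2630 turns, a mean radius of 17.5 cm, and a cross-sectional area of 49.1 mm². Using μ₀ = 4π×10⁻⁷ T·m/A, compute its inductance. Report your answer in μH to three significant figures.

L ≈ 388 μH

For a thin toroid, L = μ₀N²A/(2πR).
L = (4π×10⁻⁷)(2630)²(4.910×10^-5) / (2π×0.175 m) = 3.881×10^-4 H.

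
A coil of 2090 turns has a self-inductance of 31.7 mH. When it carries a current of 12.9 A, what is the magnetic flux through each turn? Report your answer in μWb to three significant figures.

Φ_B ≈ 196 μWb

From L = NΦ_B/I, the flux per turn is Φ_B = LI/N.
Φ_B = (3.170×10^-2 H)(12.9 A)/2090 = 1.957×10^-4 Wb.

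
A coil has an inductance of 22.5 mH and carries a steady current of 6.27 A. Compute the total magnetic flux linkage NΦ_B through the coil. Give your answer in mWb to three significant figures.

From L = NΦ_B/I, the flux linkage is NΦ_B = LI.
NΦ_B = (2.250×10^-2 H)(6.27 A) = 0.1411 Wb.

NΦ_B ≈ 141 mWb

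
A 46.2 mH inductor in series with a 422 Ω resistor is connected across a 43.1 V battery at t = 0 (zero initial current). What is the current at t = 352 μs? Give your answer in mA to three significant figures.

I ≈ 98.0 mA

τ = L/R = 4.620×10^-2/422 = 1.0948×10^-4 s; final current I_∞ = ε/R = 43.1/422 = 0.1021 A.
I(t) = I_∞(1 − e^(−t/τ)) with t/τ = 3.215.
I = (0.1021)(1 − e^(−3.215)) = 9.803×10^-2 A.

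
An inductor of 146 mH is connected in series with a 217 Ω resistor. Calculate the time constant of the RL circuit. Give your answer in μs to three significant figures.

τ ≈ 673 μs

τ = L/R = (0.146 H)/(217 Ω) = 6.728×10^-4 s.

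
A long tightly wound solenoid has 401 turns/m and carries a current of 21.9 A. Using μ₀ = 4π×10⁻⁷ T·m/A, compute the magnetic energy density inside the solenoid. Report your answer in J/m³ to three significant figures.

u ≈ 48.5 J/m³

B = μ₀nI = (4π×10⁻⁷)(401)(21.9) = 1.104×10^-2 T.
u = B²/(2μ₀) = (1.104×10^-2)²/(2×4π×10⁻⁷) = 48.46 J/m³.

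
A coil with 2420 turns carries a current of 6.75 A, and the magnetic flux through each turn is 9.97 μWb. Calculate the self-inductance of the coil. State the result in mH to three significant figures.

L ≈ 3.57 mH

Self-inductance is defined by L = NΦ_B/I (flux linkage over current).
L = (2420)(9.970×10^-6 Wb)/(6.75 A) = 3.574×10^-3 H.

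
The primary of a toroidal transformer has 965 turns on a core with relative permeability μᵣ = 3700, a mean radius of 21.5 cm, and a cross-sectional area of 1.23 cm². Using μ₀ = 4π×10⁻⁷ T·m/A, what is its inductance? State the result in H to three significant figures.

L ≈ 0.394 H

For a thin toroid, L = μ₀μᵣN²A/(2πR).
L = (4π×10⁻⁷)(3700)(965)²(1.230×10^-4) / (2π×0.215 m) = 0.3942 H.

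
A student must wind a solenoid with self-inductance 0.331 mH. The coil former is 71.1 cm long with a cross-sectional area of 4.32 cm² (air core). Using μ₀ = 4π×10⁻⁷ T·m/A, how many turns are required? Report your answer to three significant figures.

N ≈ 658 turns

A = 4.32 cm² = 4.320×10^-4 m².
From L = μ₀N²A/ℓ, N = √(Lℓ / (μ₀A)).
N = √[(3.310×10^-4)(0.711) / ((4π×10⁻⁷)×4.320×10^-4)] = √(4.335×10^5) ≈ 658.4.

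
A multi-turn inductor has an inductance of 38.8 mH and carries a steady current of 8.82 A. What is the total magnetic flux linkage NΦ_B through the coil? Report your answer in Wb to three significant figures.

From L = NΦ_B/I, the flux linkage is NΦ_B = LI.
NΦ_B = (3.880×10^-2 H)(8.82 A) = 0.3422 Wb.

NΦ_B ≈ 0.342 Wb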